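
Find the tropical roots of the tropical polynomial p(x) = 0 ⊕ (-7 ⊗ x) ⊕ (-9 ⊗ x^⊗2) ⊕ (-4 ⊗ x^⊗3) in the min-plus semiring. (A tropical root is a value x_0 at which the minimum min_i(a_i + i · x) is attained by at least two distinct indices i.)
Roots: {-5, 2, 7}

Each tropical root is a break point of the lower envelope of the lines y = a_i + i · x (there are 4 lines, with slopes 0, 1, ..., 3). Only the lines that attain the minimum somewhere contribute to roots; other lines are dominated. Here the surviving (envelope) indices are i = 3, i = 2, i = 1, i = 0.
Intersections between consecutive envelope lines give the roots: for adjacent envelope indices i < j the intersection is x = (a_i − a_j) / (j − i). Reading off the sorted break points: {-5, 2, 7}.
Verification: at each break x_0, at least two indices attain the minimum of min_i(a_i + i · x_0).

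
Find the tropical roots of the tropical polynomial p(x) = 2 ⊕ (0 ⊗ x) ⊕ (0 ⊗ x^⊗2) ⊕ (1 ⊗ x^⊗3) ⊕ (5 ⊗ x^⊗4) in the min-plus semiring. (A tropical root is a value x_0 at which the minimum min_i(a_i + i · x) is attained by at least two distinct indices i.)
Roots: {-4, -1, 0, 2}

Each tropical root is a break point of the lower envelope of the lines y = a_i + i · x (there are 5 lines, with slopes 0, 1, ..., 4). Only the lines that attain the minimum somewhere contribute to roots; other lines are dominated. Here the surviving (envelope) indices are i = 4, i = 3, i = 2, i = 1, i = 0.
Intersections between consecutive envelope lines give the roots: for adjacent envelope indices i < j the intersection is x = (a_i − a_j) / (j − i). Reading off the sorted break points: {-4, -1, 0, 2}.
Verification: at each break x_0, at least two indices attain the minimum of min_i(a_i + i · x_0).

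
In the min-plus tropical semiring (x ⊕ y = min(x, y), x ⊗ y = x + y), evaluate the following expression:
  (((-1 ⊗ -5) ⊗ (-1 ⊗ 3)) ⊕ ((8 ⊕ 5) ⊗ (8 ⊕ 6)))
(((-1 ⊗ -5) ⊗ (-1 ⊗ 3)) ⊕ ((8 ⊕ 5) ⊗ (8 ⊕ 6))) = -4

Expand innermost to outermost. Recall ⊕ takes the minimum of its arguments and ⊗ takes their sum. Working out the expression (((-1 ⊗ -5) ⊗ (-1 ⊗ 3)) ⊕ ((8 ⊕ 5) ⊗ (8 ⊕ 6))) gives -4.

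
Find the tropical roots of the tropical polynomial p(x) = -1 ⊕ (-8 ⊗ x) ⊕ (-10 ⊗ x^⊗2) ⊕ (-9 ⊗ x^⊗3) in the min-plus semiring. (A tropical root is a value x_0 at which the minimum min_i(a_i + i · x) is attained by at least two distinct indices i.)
Roots: {-1, 2, 7}

Each tropical root is a break point of the lower envelope of the lines y = a_i + i · x (there are 4 lines, with slopes 0, 1, ..., 3). Only the lines that attain the minimum somewhere contribute to roots; other lines are dominated. Here the surviving (envelope) indices are i = 3, i = 2, i = 1, i = 0.
Intersections between consecutive envelope lines give the roots: for adjacent envelope indices i < j the intersection is x = (a_i − a_j) / (j − i). Reading off the sorted break points: {-1, 2, 7}.
Verification: at each break x_0, at least two indices attain the minimum of min_i(a_i + i · x_0).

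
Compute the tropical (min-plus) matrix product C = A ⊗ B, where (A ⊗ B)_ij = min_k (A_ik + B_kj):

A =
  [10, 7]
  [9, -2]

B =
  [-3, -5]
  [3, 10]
A ⊗ B =
  [7, 5]
  [1, 4]

Apply the min-plus product entry-by-entry:
  C[0][0] = min over k of (A[0][0] + B[0][0] = 10 + -3 = 7, A[0][1] + B[1][0] = 7 + 3 = 10) = 7 (attained at k = 0)
  C[0][1] = min over k of (A[0][0] + B[0][1] = 10 + -5 = 5, A[0][1] + B[1][1] = 7 + 10 = 17) = 5 (attained at k = 0)
  C[1][0] = min over k of (A[1][0] + B[0][0] = 9 + -3 = 6, A[1][1] + B[1][0] = -2 + 3 = 1) = 1 (attained at k = 1)
  C[1][1] = min over k of (A[1][0] + B[0][1] = 9 + -5 = 4, A[1][1] + B[1][1] = -2 + 10 = 8) = 4 (attained at k = 0)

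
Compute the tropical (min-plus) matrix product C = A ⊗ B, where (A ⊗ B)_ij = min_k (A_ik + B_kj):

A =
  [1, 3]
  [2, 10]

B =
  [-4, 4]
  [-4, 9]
A ⊗ B =
  [-3, 5]
  [-2, 6]

Apply the min-plus product entry-by-entry:
  C[0][0] = min over k of (A[0][0] + B[0][0] = 1 + -4 = -3, A[0][1] + B[1][0] = 3 + -4 = -1) = -3 (attained at k = 0)
  C[0][1] = min over k of (A[0][0] + B[0][1] = 1 + 4 = 5, A[0][1] + B[1][1] = 3 + 9 = 12) = 5 (attained at k = 0)
  C[1][0] = min over k of (A[1][0] + B[0][0] = 2 + -4 = -2, A[1][1] + B[1][0] = 10 + -4 = 6) = -2 (attained at k = 0)
  C[1][1] = min over k of (A[1][0] + B[0][1] = 2 + 4 = 6, A[1][1] + B[1][1] = 10 + 9 = 19) = 6 (attained at k = 0)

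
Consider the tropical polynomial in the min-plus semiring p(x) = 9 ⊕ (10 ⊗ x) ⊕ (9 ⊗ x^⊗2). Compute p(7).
p(7) = 9

A tropical monomial a ⊗ x^⊗i evaluates to a + i · x. Evaluating each term at x = 7:
  Term 0 contributes 9 + 0 · 7 = 9
  Term 1 contributes 10 + 1 · 7 = 17
  Term 2 contributes 9 + 2 · 7 = 23
p(7) = ⊕ of these = min[9, 17, 23] = 9.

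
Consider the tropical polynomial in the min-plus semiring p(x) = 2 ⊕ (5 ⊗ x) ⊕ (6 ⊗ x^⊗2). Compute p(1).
p(1) = 2

A tropical monomial a ⊗ x^⊗i evaluates to a + i · x. Evaluating each term at x = 1:
  Term 0 contributes 2 + 0 · 1 = 2
  Term 1 contributes 5 + 1 · 1 = 6
  Term 2 contributes 6 + 2 · 1 = 8
p(1) = ⊕ of these = min[2, 6, 8] = 2.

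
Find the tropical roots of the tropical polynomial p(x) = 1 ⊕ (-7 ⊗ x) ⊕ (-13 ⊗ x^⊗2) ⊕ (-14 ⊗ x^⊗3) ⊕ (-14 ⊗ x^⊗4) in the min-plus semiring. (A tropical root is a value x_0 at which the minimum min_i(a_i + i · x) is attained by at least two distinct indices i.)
Roots: {0, 1, 6, 8}

Each tropical root is a break point of the lower envelope of the lines y = a_i + i · x (there are 5 lines, with slopes 0, 1, ..., 4). Only the lines that attain the minimum somewhere contribute to roots; other lines are dominated. Here the surviving (envelope) indices are i = 4, i = 3, i = 2, i = 1, i = 0.
Intersections between consecutive envelope lines give the roots: for adjacent envelope indices i < j the intersection is x = (a_i − a_j) / (j − i). Reading off the sorted break points: {0, 1, 6, 8}.
Verification: at each break x_0, at least two indices attain the minimum of min_i(a_i + i · x_0).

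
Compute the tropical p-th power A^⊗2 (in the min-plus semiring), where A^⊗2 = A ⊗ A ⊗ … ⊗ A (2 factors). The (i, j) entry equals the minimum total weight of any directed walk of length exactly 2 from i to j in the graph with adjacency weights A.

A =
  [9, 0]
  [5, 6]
A^⊗2 =
  [5, 6]
  [11, 5]

Each entry (A^⊗2)_ij equals the minimum over all length-2 walks i = v_0 → v_1 → … → v_2 = j of Σ_t A[v_t][v_{t+1}]. For example, for (i, j) = (0, 1) we minimise over 2 possible intermediate vertex sequences; the minimum is 6, attained along the walk 0 → 1 → 1.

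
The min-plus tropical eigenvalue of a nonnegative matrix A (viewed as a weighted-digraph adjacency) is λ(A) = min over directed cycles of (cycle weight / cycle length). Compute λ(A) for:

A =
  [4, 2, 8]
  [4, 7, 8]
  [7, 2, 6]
λ(A) = 3

Enumerate directed cycles and compute their means (weight / length). Sample:
  cycle 0 → 0: weight = 4, length = 1, mean = 4/1 ≈ 4.000
  cycle 1 → 1: weight = 7, length = 1, mean = 7/1 ≈ 7.000
  cycle 2 → 2: weight = 6, length = 1, mean = 6/1 ≈ 6.000
  cycle 0 → 1 → 0: weight = 6, length = 2, mean = 6/2 ≈ 3.000
  cycle 0 → 2 → 0: weight = 15, length = 2, mean = 15/2 ≈ 7.500
  cycle 1 → 0 → 1: weight = 6, length = 2, mean = 6/2 ≈ 3.000
Minimum mean = 3.000, attained e.g. along the cycle 0 → 1 → 0 with weight 6 and length 2. So λ(A) = 6/2 = 3.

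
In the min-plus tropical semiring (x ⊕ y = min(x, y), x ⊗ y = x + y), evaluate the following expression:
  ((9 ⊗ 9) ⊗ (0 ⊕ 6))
((9 ⊗ 9) ⊗ (0 ⊕ 6)) = 18

Expand innermost to outermost. Recall ⊕ takes the minimum of its arguments and ⊗ takes their sum. Working out the expression ((9 ⊗ 9) ⊗ (0 ⊕ 6)) gives 18.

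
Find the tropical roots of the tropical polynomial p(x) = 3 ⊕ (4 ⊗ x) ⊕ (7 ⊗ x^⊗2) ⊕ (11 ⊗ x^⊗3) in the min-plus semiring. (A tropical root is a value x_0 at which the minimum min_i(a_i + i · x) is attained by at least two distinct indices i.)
Roots: {-4, -3, -1}

Each tropical root is a break point of the lower envelope of the lines y = a_i + i · x (there are 4 lines, with slopes 0, 1, ..., 3). Only the lines that attain the minimum somewhere contribute to roots; other lines are dominated. Here the surviving (envelope) indices are i = 3, i = 2, i = 1, i = 0.
Intersections between consecutive envelope lines give the roots: for adjacent envelope indices i < j the intersection is x = (a_i − a_j) / (j − i). Reading off the sorted break points: {-4, -3, -1}.
Verification: at each break x_0, at least two indices attain the minimum of min_i(a_i + i · x_0).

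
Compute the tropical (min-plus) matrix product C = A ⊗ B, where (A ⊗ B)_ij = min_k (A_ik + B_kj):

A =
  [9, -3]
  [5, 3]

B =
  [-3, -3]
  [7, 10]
A ⊗ B =
  [4, 6]
  [2, 2]

Apply the min-plus product entry-by-entry:
  C[0][0] = min over k of (A[0][0] + B[0][0] = 9 + -3 = 6, A[0][1] + B[1][0] = -3 + 7 = 4) = 4 (attained at k = 1)
  C[0][1] = min over k of (A[0][0] + B[0][1] = 9 + -3 = 6, A[0][1] + B[1][1] = -3 + 10 = 7) = 6 (attained at k = 0)
  C[1][0] = min over k of (A[1][0] + B[0][0] = 5 + -3 = 2, A[1][1] + B[1][0] = 3 + 7 = 10) = 2 (attained at k = 0)
  C[1][1] = min over k of (A[1][0] + B[0][1] = 5 + -3 = 2, A[1][1] + B[1][1] = 3 + 10 = 13) = 2 (attained at k = 0)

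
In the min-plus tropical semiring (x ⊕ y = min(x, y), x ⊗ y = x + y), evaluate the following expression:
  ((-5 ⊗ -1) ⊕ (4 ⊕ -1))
((-5 ⊗ -1) ⊕ (4 ⊕ -1)) = -6

Expand innermost to outermost. Recall ⊕ takes the minimum of its arguments and ⊗ takes their sum. Working out the expression ((-5 ⊗ -1) ⊕ (4 ⊕ -1)) gives -6.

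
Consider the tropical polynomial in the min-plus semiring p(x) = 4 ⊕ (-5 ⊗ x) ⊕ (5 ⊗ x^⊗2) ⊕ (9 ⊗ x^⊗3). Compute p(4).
p(4) = -1

A tropical monomial a ⊗ x^⊗i evaluates to a + i · x. Evaluating each term at x = 4:
  Term 0 contributes 4 + 0 · 4 = 4
  Term 1 contributes -5 + 1 · 4 = -1
  Term 2 contributes 5 + 2 · 4 = 13
  Term 3 contributes 9 + 3 · 4 = 21
p(4) = ⊕ of these = min[4, -1, 13, 21] = -1.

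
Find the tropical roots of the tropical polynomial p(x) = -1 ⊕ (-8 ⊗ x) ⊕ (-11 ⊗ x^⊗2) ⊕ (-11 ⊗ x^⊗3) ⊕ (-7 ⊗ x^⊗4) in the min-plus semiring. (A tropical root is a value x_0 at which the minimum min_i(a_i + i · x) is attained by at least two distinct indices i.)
Roots: {-4, 0, 3, 7}

Each tropical root is a break point of the lower envelope of the lines y = a_i + i · x (there are 5 lines, with slopes 0, 1, ..., 4). Only the lines that attain the minimum somewhere contribute to roots; other lines are dominated. Here the surviving (envelope) indices are i = 4, i = 3, i = 2, i = 1, i = 0.
Intersections between consecutive envelope lines give the roots: for adjacent envelope indices i < j the intersection is x = (a_i − a_j) / (j − i). Reading off the sorted break points: {-4, 0, 3, 7}.
Verification: at each break x_0, at least two indices attain the minimum of min_i(a_i + i · x_0).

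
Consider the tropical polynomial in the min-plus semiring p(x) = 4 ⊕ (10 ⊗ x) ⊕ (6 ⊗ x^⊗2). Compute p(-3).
p(-3) = 0

A tropical monomial a ⊗ x^⊗i evaluates to a + i · x. Evaluating each term at x = -3:
  Term 0 contributes 4 + 0 · -3 = 4
  Term 1 contributes 10 + 1 · -3 = 7
  Term 2 contributes 6 + 2 · -3 = 0
p(-3) = ⊕ of these = min[4, 7, 0] = 0.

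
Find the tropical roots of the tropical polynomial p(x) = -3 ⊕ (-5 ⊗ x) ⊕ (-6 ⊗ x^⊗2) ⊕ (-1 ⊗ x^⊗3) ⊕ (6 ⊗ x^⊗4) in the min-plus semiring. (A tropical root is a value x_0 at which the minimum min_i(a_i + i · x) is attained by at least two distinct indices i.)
Roots: {-7, -5, 1, 2}

Each tropical root is a break point of the lower envelope of the lines y = a_i + i · x (there are 5 lines, with slopes 0, 1, ..., 4). Only the lines that attain the minimum somewhere contribute to roots; other lines are dominated. Here the surviving (envelope) indices are i = 4, i = 3, i = 2, i = 1, i = 0.
Intersections between consecutive envelope lines give the roots: for adjacent envelope indices i < j the intersection is x = (a_i − a_j) / (j − i). Reading off the sorted break points: {-7, -5, 1, 2}.
Verification: at each break x_0, at least two indices attain the minimum of min_i(a_i + i · x_0).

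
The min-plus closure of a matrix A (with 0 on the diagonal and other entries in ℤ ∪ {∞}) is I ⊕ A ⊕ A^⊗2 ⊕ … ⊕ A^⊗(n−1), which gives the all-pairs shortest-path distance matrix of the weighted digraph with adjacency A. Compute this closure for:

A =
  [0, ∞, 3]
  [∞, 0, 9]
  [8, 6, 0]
Closure =
  [0, 9, 3]
  [17, 0, 9]
  [8, 6, 0]

This is the Floyd-Warshall all-pairs shortest-path computation. For each intermediate vertex k = 0, 1, …, 2, update dist[i][j] ← min(dist[i][j], dist[i][k] + dist[k][j]). The final matrix gives, for each (i, j), the minimum total weight of any directed path from i to j (possibly empty when i = j).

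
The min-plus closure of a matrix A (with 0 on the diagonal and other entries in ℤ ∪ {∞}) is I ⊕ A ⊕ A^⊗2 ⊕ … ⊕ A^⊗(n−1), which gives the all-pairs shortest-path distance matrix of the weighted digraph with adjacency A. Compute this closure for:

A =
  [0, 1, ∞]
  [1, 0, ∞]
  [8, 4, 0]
Closure =
  [0, 1, ∞]
  [1, 0, ∞]
  [5, 4, 0]

This is the Floyd-Warshall all-pairs shortest-path computation. For each intermediate vertex k = 0, 1, …, 2, update dist[i][j] ← min(dist[i][j], dist[i][k] + dist[k][j]). The final matrix gives, for each (i, j), the minimum total weight of any directed path from i to j (possibly empty when i = j).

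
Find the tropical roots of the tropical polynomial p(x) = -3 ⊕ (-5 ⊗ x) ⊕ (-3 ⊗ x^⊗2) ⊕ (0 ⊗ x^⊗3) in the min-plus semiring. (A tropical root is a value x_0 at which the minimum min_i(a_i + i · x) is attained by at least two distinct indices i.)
Roots: {-3, -2, 2}

Each tropical root is a break point of the lower envelope of the lines y = a_i + i · x (there are 4 lines, with slopes 0, 1, ..., 3). Only the lines that attain the minimum somewhere contribute to roots; other lines are dominated. Here the surviving (envelope) indices are i = 3, i = 2, i = 1, i = 0.
Intersections between consecutive envelope lines give the roots: for adjacent envelope indices i < j the intersection is x = (a_i − a_j) / (j − i). Reading off the sorted break points: {-3, -2, 2}.
Verification: at each break x_0, at least two indices attain the minimum of min_i(a_i + i · x_0).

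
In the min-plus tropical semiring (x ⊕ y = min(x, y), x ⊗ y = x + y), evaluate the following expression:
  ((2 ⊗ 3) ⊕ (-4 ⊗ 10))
((2 ⊗ 3) ⊕ (-4 ⊗ 10)) = 5

Expand innermost to outermost. Recall ⊕ takes the minimum of its arguments and ⊗ takes their sum. Working out the expression ((2 ⊗ 3) ⊕ (-4 ⊗ 10)) gives 5.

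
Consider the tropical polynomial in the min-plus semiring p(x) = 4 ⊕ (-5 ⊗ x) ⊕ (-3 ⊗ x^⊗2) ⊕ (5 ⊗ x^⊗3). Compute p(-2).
p(-2) = -7

A tropical monomial a ⊗ x^⊗i evaluates to a + i · x. Evaluating each term at x = -2:
  Term 0 contributes 4 + 0 · -2 = 4
  Term 1 contributes -5 + 1 · -2 = -7
  Term 2 contributes -3 + 2 · -2 = -7
  Term 3 contributes 5 + 3 · -2 = -1
p(-2) = ⊕ of these = min[4, -7, -7, -1] = -7.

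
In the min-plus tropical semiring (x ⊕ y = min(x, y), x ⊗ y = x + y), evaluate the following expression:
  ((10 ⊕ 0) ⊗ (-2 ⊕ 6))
((10 ⊕ 0) ⊗ (-2 ⊕ 6)) = -2

Expand innermost to outermost. Recall ⊕ takes the minimum of its arguments and ⊗ takes their sum. Working out the expression ((10 ⊕ 0) ⊗ (-2 ⊕ 6)) gives -2.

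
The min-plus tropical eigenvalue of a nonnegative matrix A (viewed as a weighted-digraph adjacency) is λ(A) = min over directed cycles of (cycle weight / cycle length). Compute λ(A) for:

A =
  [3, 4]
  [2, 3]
λ(A) = 3

Enumerate directed cycles and compute their means (weight / length). Sample:
  cycle 0 → 0: weight = 3, length = 1, mean = 3/1 ≈ 3.000
  cycle 1 → 1: weight = 3, length = 1, mean = 3/1 ≈ 3.000
  cycle 0 → 1 → 0: weight = 6, length = 2, mean = 6/2 ≈ 3.000
  cycle 1 → 0 → 1: weight = 6, length = 2, mean = 6/2 ≈ 3.000
Minimum mean = 3.000, attained e.g. along the cycle 0 → 0 with weight 3 and length 1. So λ(A) = 3/1 = 3.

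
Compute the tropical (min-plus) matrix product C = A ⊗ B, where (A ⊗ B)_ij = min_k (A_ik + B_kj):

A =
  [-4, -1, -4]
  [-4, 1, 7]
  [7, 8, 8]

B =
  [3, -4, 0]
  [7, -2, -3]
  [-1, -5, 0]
A ⊗ B =
  [-5, -9, -4]
  [-1, -8, -4]
  [7, 3, 5]

Apply the min-plus product entry-by-entry:
  C[0][0] = min over k of (A[0][0] + B[0][0] = -4 + 3 = -1, A[0][1] + B[1][0] = -1 + 7 = 6, A[0][2] + B[2][0] = -4 + -1 = -5) = -5 (attained at k = 2)
  C[0][1] = min over k of (A[0][0] + B[0][1] = -4 + -4 = -8, A[0][1] + B[1][1] = -1 + -2 = -3, A[0][2] + B[2][1] = -4 + -5 = -9) = -9 (attained at k = 2)
  C[0][2] = min over k of (A[0][0] + B[0][2] = -4 + 0 = -4, A[0][1] + B[1][2] = -1 + -3 = -4, A[0][2] + B[2][2] = -4 + 0 = -4) = -4 (attained at k = 0)
  C[1][0] = min over k of (A[1][0] + B[0][0] = -4 + 3 = -1, A[1][1] + B[1][0] = 1 + 7 = 8, A[1][2] + B[2][0] = 7 + -1 = 6) = -1 (attained at k = 0)
  C[1][1] = min over k of (A[1][0] + B[0][1] = -4 + -4 = -8, A[1][1] + B[1][1] = 1 + -2 = -1, A[1][2] + B[2][1] = 7 + -5 = 2) = -8 (attained at k = 0)
  C[1][2] = min over k of (A[1][0] + B[0][2] = -4 + 0 = -4, A[1][1] + B[1][2] = 1 + -3 = -2, A[1][2] + B[2][2] = 7 + 0 = 7) = -4 (attained at k = 0)
  C[2][0] = min over k of (A[2][0] + B[0][0] = 7 + 3 = 10, A[2][1] + B[1][0] = 8 + 7 = 15, A[2][2] + B[2][0] = 8 + -1 = 7) = 7 (attained at k = 2)
  C[2][1] = min over k of (A[2][0] + B[0][1] = 7 + -4 = 3, A[2][1] + B[1][1] = 8 + -2 = 6, A[2][2] + B[2][1] = 8 + -5 = 3) = 3 (attained at k = 0)
  C[2][2] = min over k of (A[2][0] + B[0][2] = 7 + 0 = 7, A[2][1] + B[1][2] = 8 + -3 = 5, A[2][2] + B[2][2] = 8 + 0 = 8) = 5 (attained at k = 1)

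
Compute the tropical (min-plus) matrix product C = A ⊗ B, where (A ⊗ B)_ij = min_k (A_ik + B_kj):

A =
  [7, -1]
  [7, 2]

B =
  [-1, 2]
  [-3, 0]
A ⊗ B =
  [-4, -1]
  [-1, 2]

Apply the min-plus product entry-by-entry:
  C[0][0] = min over k of (A[0][0] + B[0][0] = 7 + -1 = 6, A[0][1] + B[1][0] = -1 + -3 = -4) = -4 (attained at k = 1)
  C[0][1] = min over k of (A[0][0] + B[0][1] = 7 + 2 = 9, A[0][1] + B[1][1] = -1 + 0 = -1) = -1 (attained at k = 1)
  C[1][0] = min over k of (A[1][0] + B[0][0] = 7 + -1 = 6, A[1][1] + B[1][0] = 2 + -3 = -1) = -1 (attained at k = 1)
  C[1][1] = min over k of (A[1][0] + B[0][1] = 7 + 2 = 9, A[1][1] + B[1][1] = 2 + 0 = 2) = 2 (attained at k = 1)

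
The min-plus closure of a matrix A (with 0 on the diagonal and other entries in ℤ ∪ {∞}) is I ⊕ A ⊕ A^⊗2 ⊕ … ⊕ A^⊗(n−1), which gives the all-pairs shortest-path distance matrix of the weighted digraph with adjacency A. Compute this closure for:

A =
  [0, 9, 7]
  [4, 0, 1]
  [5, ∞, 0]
Closure =
  [0, 9, 7]
  [4, 0, 1]
  [5, 14, 0]

This is the Floyd-Warshall all-pairs shortest-path computation. For each intermediate vertex k = 0, 1, …, 2, update dist[i][j] ← min(dist[i][j], dist[i][k] + dist[k][j]). The final matrix gives, for each (i, j), the minimum total weight of any directed path from i to j (possibly empty when i = j).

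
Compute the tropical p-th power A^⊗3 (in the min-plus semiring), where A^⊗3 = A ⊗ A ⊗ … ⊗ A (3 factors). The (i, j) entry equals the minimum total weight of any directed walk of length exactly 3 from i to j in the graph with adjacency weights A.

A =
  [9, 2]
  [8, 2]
A^⊗3 =
  [12, 6]
  [12, 6]

Each entry (A^⊗3)_ij equals the minimum over all length-3 walks i = v_0 → v_1 → … → v_3 = j of Σ_t A[v_t][v_{t+1}]. For example, for (i, j) = (0, 1) we minimise over 4 possible intermediate vertex sequences; the minimum is 6, attained along the walk 0 → 1 → 1 → 1.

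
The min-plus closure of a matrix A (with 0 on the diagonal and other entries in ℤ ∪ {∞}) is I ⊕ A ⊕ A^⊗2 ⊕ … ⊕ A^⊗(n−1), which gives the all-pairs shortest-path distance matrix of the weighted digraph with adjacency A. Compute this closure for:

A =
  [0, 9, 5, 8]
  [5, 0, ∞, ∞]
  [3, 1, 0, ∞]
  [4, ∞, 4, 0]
Closure =
  [0, 6, 5, 8]
  [5, 0, 10, 13]
  [3, 1, 0, 11]
  [4, 5, 4, 0]

This is the Floyd-Warshall all-pairs shortest-path computation. For each intermediate vertex k = 0, 1, …, 3, update dist[i][j] ← min(dist[i][j], dist[i][k] + dist[k][j]). The final matrix gives, for each (i, j), the minimum total weight of any directed path from i to j (possibly empty when i = j).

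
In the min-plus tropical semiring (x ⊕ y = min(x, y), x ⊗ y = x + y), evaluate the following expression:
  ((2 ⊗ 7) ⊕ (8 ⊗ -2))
((2 ⊗ 7) ⊕ (8 ⊗ -2)) = 6

Expand innermost to outermost. Recall ⊕ takes the minimum of its arguments and ⊗ takes their sum. Working out the expression ((2 ⊗ 7) ⊕ (8 ⊗ -2)) gives 6.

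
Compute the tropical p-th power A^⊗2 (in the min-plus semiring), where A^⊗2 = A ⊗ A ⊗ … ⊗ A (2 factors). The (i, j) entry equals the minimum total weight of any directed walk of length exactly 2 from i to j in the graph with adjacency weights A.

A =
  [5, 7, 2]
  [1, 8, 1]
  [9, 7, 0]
A^⊗2 =
  [8, 9, 2]
  [6, 8, 1]
  [8, 7, 0]

Each entry (A^⊗2)_ij equals the minimum over all length-2 walks i = v_0 → v_1 → … → v_2 = j of Σ_t A[v_t][v_{t+1}]. For example, for (i, j) = (0, 2) we minimise over 3 possible intermediate vertex sequences; the minimum is 2, attained along the walk 0 → 2 → 2.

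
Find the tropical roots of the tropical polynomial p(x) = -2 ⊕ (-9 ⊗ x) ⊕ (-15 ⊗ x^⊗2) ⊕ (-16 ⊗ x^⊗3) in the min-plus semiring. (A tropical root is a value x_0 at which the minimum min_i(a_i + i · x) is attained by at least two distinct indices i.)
Roots: {1, 6, 7}

Each tropical root is a break point of the lower envelope of the lines y = a_i + i · x (there are 4 lines, with slopes 0, 1, ..., 3). Only the lines that attain the minimum somewhere contribute to roots; other lines are dominated. Here the surviving (envelope) indices are i = 3, i = 2, i = 1, i = 0.
Intersections between consecutive envelope lines give the roots: for adjacent envelope indices i < j the intersection is x = (a_i − a_j) / (j − i). Reading off the sorted break points: {1, 6, 7}.
Verification: at each break x_0, at least two indices attain the minimum of min_i(a_i + i · x_0).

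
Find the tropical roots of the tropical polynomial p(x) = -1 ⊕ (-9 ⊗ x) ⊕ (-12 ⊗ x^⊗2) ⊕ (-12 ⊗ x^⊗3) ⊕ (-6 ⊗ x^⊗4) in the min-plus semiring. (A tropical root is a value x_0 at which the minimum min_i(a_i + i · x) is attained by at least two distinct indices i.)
Roots: {-6, 0, 3, 8}

Each tropical root is a break point of the lower envelope of the lines y = a_i + i · x (there are 5 lines, with slopes 0, 1, ..., 4). Only the lines that attain the minimum somewhere contribute to roots; other lines are dominated. Here the surviving (envelope) indices are i = 4, i = 3, i = 2, i = 1, i = 0.
Intersections between consecutive envelope lines give the roots: for adjacent envelope indices i < j the intersection is x = (a_i − a_j) / (j − i). Reading off the sorted break points: {-6, 0, 3, 8}.
Verification: at each break x_0, at least two indices attain the minimum of min_i(a_i + i · x_0).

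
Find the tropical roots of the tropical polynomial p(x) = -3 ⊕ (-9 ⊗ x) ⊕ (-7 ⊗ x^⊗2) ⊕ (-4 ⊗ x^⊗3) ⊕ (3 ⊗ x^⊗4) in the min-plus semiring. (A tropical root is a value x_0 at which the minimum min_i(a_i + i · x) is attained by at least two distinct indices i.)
Roots: {-7, -3, -2, 6}

Each tropical root is a break point of the lower envelope of the lines y = a_i + i · x (there are 5 lines, with slopes 0, 1, ..., 4). Only the lines that attain the minimum somewhere contribute to roots; other lines are dominated. Here the surviving (envelope) indices are i = 4, i = 3, i = 2, i = 1, i = 0.
Intersections between consecutive envelope lines give the roots: for adjacent envelope indices i < j the intersection is x = (a_i − a_j) / (j − i). Reading off the sorted break points: {-7, -3, -2, 6}.
Verification: at each break x_0, at least two indices attain the minimum of min_i(a_i + i · x_0).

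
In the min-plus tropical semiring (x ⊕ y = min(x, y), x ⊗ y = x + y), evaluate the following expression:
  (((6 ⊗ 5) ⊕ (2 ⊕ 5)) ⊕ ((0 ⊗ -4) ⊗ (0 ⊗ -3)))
(((6 ⊗ 5) ⊕ (2 ⊕ 5)) ⊕ ((0 ⊗ -4) ⊗ (0 ⊗ -3))) = -7

Expand innermost to outermost. Recall ⊕ takes the minimum of its arguments and ⊗ takes their sum. Working out the expression (((6 ⊗ 5) ⊕ (2 ⊕ 5)) ⊕ ((0 ⊗ -4) ⊗ (0 ⊗ -3))) gives -7.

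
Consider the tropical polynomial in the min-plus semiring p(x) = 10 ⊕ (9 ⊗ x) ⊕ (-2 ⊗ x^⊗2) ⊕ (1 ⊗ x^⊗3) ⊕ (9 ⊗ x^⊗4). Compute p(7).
p(7) = 10

A tropical monomial a ⊗ x^⊗i evaluates to a + i · x. Evaluating each term at x = 7:
  Term 0 contributes 10 + 0 · 7 = 10
  Term 1 contributes 9 + 1 · 7 = 16
  Term 2 contributes -2 + 2 · 7 = 12
  Term 3 contributes 1 + 3 · 7 = 22
  Term 4 contributes 9 + 4 · 7 = 37
p(7) = ⊕ of these = min[10, 16, 12, 22, 37] = 10.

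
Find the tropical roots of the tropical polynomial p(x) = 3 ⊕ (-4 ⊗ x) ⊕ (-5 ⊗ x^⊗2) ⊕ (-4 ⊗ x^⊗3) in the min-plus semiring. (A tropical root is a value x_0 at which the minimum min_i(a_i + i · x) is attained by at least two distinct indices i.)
Roots: {-1, 1, 7}

Each tropical root is a break point of the lower envelope of the lines y = a_i + i · x (there are 4 lines, with slopes 0, 1, ..., 3). Only the lines that attain the minimum somewhere contribute to roots; other lines are dominated. Here the surviving (envelope) indices are i = 3, i = 2, i = 1, i = 0.
Intersections between consecutive envelope lines give the roots: for adjacent envelope indices i < j the intersection is x = (a_i − a_j) / (j − i). Reading off the sorted break points: {-1, 1, 7}.
Verification: at each break x_0, at least two indices attain the minimum of min_i(a_i + i · x_0).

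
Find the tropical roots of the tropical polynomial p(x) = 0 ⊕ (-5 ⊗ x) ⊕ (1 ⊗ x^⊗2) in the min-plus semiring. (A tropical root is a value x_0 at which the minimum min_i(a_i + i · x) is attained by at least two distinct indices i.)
Roots: {-6, 5}

Each tropical root is a break point of the lower envelope of the lines y = a_i + i · x (there are 3 lines, with slopes 0, 1, ..., 2). Only the lines that attain the minimum somewhere contribute to roots; other lines are dominated. Here the surviving (envelope) indices are i = 2, i = 1, i = 0.
Intersections between consecutive envelope lines give the roots: for adjacent envelope indices i < j the intersection is x = (a_i − a_j) / (j − i). Reading off the sorted break points: {-6, 5}.
Verification: at each break x_0, at least two indices attain the minimum of min_i(a_i + i · x_0).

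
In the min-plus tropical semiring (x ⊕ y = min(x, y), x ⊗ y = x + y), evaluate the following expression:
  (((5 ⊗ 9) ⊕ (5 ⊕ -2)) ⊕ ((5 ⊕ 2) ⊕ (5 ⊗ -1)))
(((5 ⊗ 9) ⊕ (5 ⊕ -2)) ⊕ ((5 ⊕ 2) ⊕ (5 ⊗ -1))) = -2

Expand innermost to outermost. Recall ⊕ takes the minimum of its arguments and ⊗ takes their sum. Working out the expression (((5 ⊗ 9) ⊕ (5 ⊕ -2)) ⊕ ((5 ⊕ 2) ⊕ (5 ⊗ -1))) gives -2.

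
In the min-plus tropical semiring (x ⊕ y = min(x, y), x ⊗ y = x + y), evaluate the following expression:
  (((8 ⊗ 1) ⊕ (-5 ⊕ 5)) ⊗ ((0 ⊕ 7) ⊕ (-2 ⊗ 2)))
(((8 ⊗ 1) ⊕ (-5 ⊕ 5)) ⊗ ((0 ⊕ 7) ⊕ (-2 ⊗ 2))) = -5

Expand innermost to outermost. Recall ⊕ takes the minimum of its arguments and ⊗ takes their sum. Working out the expression (((8 ⊗ 1) ⊕ (-5 ⊕ 5)) ⊗ ((0 ⊕ 7) ⊕ (-2 ⊗ 2))) gives -5.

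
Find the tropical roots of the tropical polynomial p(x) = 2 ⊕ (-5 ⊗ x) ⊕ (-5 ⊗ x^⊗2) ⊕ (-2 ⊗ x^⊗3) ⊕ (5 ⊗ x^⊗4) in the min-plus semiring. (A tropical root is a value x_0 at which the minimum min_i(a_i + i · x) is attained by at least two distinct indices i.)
Roots: {-7, -3, 0, 7}

Each tropical root is a break point of the lower envelope of the lines y = a_i + i · x (there are 5 lines, with slopes 0, 1, ..., 4). Only the lines that attain the minimum somewhere contribute to roots; other lines are dominated. Here the surviving (envelope) indices are i = 4, i = 3, i = 2, i = 1, i = 0.
Intersections between consecutive envelope lines give the roots: for adjacent envelope indices i < j the intersection is x = (a_i − a_j) / (j − i). Reading off the sorted break points: {-7, -3, 0, 7}.
Verification: at each break x_0, at least two indices attain the minimum of min_i(a_i + i · x_0).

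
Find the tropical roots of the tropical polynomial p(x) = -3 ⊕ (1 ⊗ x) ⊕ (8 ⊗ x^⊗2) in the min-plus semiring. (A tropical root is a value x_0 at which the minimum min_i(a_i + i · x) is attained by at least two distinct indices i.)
Roots: {-7, -4}

Each tropical root is a break point of the lower envelope of the lines y = a_i + i · x (there are 3 lines, with slopes 0, 1, ..., 2). Only the lines that attain the minimum somewhere contribute to roots; other lines are dominated. Here the surviving (envelope) indices are i = 2, i = 1, i = 0.
Intersections between consecutive envelope lines give the roots: for adjacent envelope indices i < j the intersection is x = (a_i − a_j) / (j − i). Reading off the sorted break points: {-7, -4}.
Verification: at each break x_0, at least two indices attain the minimum of min_i(a_i + i · x_0).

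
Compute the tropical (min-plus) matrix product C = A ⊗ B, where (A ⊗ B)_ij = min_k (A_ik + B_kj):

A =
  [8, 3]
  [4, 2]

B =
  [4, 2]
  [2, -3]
A ⊗ B =
  [5, 0]
  [4, -1]

Apply the min-plus product entry-by-entry:
  C[0][0] = min over k of (A[0][0] + B[0][0] = 8 + 4 = 12, A[0][1] + B[1][0] = 3 + 2 = 5) = 5 (attained at k = 1)
  C[0][1] = min over k of (A[0][0] + B[0][1] = 8 + 2 = 10, A[0][1] + B[1][1] = 3 + -3 = 0) = 0 (attained at k = 1)
  C[1][0] = min over k of (A[1][0] + B[0][0] = 4 + 4 = 8, A[1][1] + B[1][0] = 2 + 2 = 4) = 4 (attained at k = 1)
  C[1][1] = min over k of (A[1][0] + B[0][1] = 4 + 2 = 6, A[1][1] + B[1][1] = 2 + -3 = -1) = -1 (attained at k = 1)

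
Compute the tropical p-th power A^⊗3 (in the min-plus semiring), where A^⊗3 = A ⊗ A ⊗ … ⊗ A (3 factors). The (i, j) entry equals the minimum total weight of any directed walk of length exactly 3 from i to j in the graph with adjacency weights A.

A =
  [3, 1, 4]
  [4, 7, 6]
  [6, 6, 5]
A^⊗3 =
  [8, 6, 9]
  [9, 8, 11]
  [11, 10, 13]

Each entry (A^⊗3)_ij equals the minimum over all length-3 walks i = v_0 → v_1 → … → v_3 = j of Σ_t A[v_t][v_{t+1}]. For example, for (i, j) = (0, 2) we minimise over 9 possible intermediate vertex sequences; the minimum is 9, attained along the walk 0 → 1 → 0 → 2.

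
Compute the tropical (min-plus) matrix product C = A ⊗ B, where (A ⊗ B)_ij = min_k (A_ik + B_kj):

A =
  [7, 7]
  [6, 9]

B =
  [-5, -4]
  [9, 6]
A ⊗ B =
  [2, 3]
  [1, 2]

Apply the min-plus product entry-by-entry:
  C[0][0] = min over k of (A[0][0] + B[0][0] = 7 + -5 = 2, A[0][1] + B[1][0] = 7 + 9 = 16) = 2 (attained at k = 0)
  C[0][1] = min over k of (A[0][0] + B[0][1] = 7 + -4 = 3, A[0][1] + B[1][1] = 7 + 6 = 13) = 3 (attained at k = 0)
  C[1][0] = min over k of (A[1][0] + B[0][0] = 6 + -5 = 1, A[1][1] + B[1][0] = 9 + 9 = 18) = 1 (attained at k = 0)
  C[1][1] = min over k of (A[1][0] + B[0][1] = 6 + -4 = 2, A[1][1] + B[1][1] = 9 + 6 = 15) = 2 (attained at k = 0)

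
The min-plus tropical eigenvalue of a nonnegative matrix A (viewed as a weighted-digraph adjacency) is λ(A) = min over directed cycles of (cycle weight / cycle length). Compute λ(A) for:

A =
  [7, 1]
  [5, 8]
λ(A) = 3

Enumerate directed cycles and compute their means (weight / length). Sample:
  cycle 0 → 0: weight = 7, length = 1, mean = 7/1 ≈ 7.000
  cycle 1 → 1: weight = 8, length = 1, mean = 8/1 ≈ 8.000
  cycle 0 → 1 → 0: weight = 6, length = 2, mean = 6/2 ≈ 3.000
  cycle 1 → 0 → 1: weight = 6, length = 2, mean = 6/2 ≈ 3.000
Minimum mean = 3.000, attained e.g. along the cycle 0 → 1 → 0 with weight 6 and length 2. So λ(A) = 6/2 = 3.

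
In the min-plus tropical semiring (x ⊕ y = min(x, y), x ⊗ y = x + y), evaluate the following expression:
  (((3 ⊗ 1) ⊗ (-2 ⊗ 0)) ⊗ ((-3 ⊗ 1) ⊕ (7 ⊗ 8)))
(((3 ⊗ 1) ⊗ (-2 ⊗ 0)) ⊗ ((-3 ⊗ 1) ⊕ (7 ⊗ 8))) = 0

Expand innermost to outermost. Recall ⊕ takes the minimum of its arguments and ⊗ takes their sum. Working out the expression (((3 ⊗ 1) ⊗ (-2 ⊗ 0)) ⊗ ((-3 ⊗ 1) ⊕ (7 ⊗ 8))) gives 0.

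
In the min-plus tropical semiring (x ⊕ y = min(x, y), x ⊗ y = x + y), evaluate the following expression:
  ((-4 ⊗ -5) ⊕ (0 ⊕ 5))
((-4 ⊗ -5) ⊕ (0 ⊕ 5)) = -9

Expand innermost to outermost. Recall ⊕ takes the minimum of its arguments and ⊗ takes their sum. Working out the expression ((-4 ⊗ -5) ⊕ (0 ⊕ 5)) gives -9.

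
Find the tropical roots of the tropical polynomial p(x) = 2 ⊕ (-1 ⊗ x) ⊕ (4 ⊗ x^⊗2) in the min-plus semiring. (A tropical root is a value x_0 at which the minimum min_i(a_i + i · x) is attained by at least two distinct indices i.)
Roots: {-5, 3}

Each tropical root is a break point of the lower envelope of the lines y = a_i + i · x (there are 3 lines, with slopes 0, 1, ..., 2). Only the lines that attain the minimum somewhere contribute to roots; other lines are dominated. Here the surviving (envelope) indices are i = 2, i = 1, i = 0.
Intersections between consecutive envelope lines give the roots: for adjacent envelope indices i < j the intersection is x = (a_i − a_j) / (j − i). Reading off the sorted break points: {-5, 3}.
Verification: at each break x_0, at least two indices attain the minimum of min_i(a_i + i · x_0).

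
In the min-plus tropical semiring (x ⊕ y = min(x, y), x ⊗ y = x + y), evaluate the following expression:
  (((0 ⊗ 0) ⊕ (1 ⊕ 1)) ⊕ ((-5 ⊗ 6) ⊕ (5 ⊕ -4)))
(((0 ⊗ 0) ⊕ (1 ⊕ 1)) ⊕ ((-5 ⊗ 6) ⊕ (5 ⊕ -4))) = -4

Expand innermost to outermost. Recall ⊕ takes the minimum of its arguments and ⊗ takes their sum. Working out the expression (((0 ⊗ 0) ⊕ (1 ⊕ 1)) ⊕ ((-5 ⊗ 6) ⊕ (5 ⊕ -4))) gives -4.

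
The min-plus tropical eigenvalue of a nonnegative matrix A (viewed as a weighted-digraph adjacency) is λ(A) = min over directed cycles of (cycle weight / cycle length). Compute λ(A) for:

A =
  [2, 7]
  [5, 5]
λ(A) = 2

Enumerate directed cycles and compute their means (weight / length). Sample:
  cycle 0 → 0: weight = 2, length = 1, mean = 2/1 ≈ 2.000
  cycle 1 → 1: weight = 5, length = 1, mean = 5/1 ≈ 5.000
  cycle 0 → 1 → 0: weight = 12, length = 2, mean = 12/2 ≈ 6.000
  cycle 1 → 0 → 1: weight = 12, length = 2, mean = 12/2 ≈ 6.000
Minimum mean = 2.000, attained e.g. along the cycle 0 → 0 with weight 2 and length 1. So λ(A) = 2/1 = 2.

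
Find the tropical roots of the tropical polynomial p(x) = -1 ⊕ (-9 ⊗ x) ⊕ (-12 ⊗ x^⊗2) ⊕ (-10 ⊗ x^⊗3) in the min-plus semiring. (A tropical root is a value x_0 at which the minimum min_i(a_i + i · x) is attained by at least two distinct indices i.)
Roots: {-2, 3, 8}

Each tropical root is a break point of the lower envelope of the lines y = a_i + i · x (there are 4 lines, with slopes 0, 1, ..., 3). Only the lines that attain the minimum somewhere contribute to roots; other lines are dominated. Here the surviving (envelope) indices are i = 3, i = 2, i = 1, i = 0.
Intersections between consecutive envelope lines give the roots: for adjacent envelope indices i < j the intersection is x = (a_i − a_j) / (j − i). Reading off the sorted break points: {-2, 3, 8}.
Verification: at each break x_0, at least two indices attain the minimum of min_i(a_i + i · x_0).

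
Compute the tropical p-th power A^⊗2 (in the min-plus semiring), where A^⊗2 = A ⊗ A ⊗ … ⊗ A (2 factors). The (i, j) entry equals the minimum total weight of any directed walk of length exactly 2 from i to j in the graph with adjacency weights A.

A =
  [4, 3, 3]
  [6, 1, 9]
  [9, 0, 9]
A^⊗2 =
  [8, 3, 7]
  [7, 2, 9]
  [6, 1, 9]

Each entry (A^⊗2)_ij equals the minimum over all length-2 walks i = v_0 → v_1 → … → v_2 = j of Σ_t A[v_t][v_{t+1}]. For example, for (i, j) = (0, 2) we minimise over 3 possible intermediate vertex sequences; the minimum is 7, attained along the walk 0 → 0 → 2.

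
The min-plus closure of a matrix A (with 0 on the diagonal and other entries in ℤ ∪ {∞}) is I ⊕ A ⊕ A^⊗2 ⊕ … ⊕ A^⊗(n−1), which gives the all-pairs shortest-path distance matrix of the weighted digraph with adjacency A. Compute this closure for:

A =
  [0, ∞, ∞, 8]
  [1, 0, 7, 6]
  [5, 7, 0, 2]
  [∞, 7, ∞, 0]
Closure =
  [0, 15, 22, 8]
  [1, 0, 7, 6]
  [5, 7, 0, 2]
  [8, 7, 14, 0]

This is the Floyd-Warshall all-pairs shortest-path computation. For each intermediate vertex k = 0, 1, …, 3, update dist[i][j] ← min(dist[i][j], dist[i][k] + dist[k][j]). The final matrix gives, for each (i, j), the minimum total weight of any directed path from i to j (possibly empty when i = j).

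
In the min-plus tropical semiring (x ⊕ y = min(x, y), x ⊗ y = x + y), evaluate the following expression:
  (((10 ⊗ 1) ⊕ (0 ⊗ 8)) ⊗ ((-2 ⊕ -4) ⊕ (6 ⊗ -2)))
(((10 ⊗ 1) ⊕ (0 ⊗ 8)) ⊗ ((-2 ⊕ -4) ⊕ (6 ⊗ -2))) = 4

Expand innermost to outermost. Recall ⊕ takes the minimum of its arguments and ⊗ takes their sum. Working out the expression (((10 ⊗ 1) ⊕ (0 ⊗ 8)) ⊗ ((-2 ⊕ -4) ⊕ (6 ⊗ -2))) gives 4.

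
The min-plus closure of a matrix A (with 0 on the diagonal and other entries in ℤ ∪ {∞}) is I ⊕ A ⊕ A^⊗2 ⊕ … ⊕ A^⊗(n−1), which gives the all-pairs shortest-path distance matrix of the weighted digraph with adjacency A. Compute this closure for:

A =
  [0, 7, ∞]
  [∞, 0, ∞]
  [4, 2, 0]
Closure =
  [0, 7, ∞]
  [∞, 0, ∞]
  [4, 2, 0]

This is the Floyd-Warshall all-pairs shortest-path computation. For each intermediate vertex k = 0, 1, …, 2, update dist[i][j] ← min(dist[i][j], dist[i][k] + dist[k][j]). The final matrix gives, for each (i, j), the minimum total weight of any directed path from i to j (possibly empty when i = j).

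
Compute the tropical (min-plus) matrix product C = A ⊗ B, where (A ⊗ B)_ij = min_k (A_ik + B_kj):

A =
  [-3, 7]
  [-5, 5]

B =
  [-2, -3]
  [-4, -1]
A ⊗ B =
  [-5, -6]
  [-7, -8]

Apply the min-plus product entry-by-entry:
  C[0][0] = min over k of (A[0][0] + B[0][0] = -3 + -2 = -5, A[0][1] + B[1][0] = 7 + -4 = 3) = -5 (attained at k = 0)
  C[0][1] = min over k of (A[0][0] + B[0][1] = -3 + -3 = -6, A[0][1] + B[1][1] = 7 + -1 = 6) = -6 (attained at k = 0)
  C[1][0] = min over k of (A[1][0] + B[0][0] = -5 + -2 = -7, A[1][1] + B[1][0] = 5 + -4 = 1) = -7 (attained at k = 0)
  C[1][1] = min over k of (A[1][0] + B[0][1] = -5 + -3 = -8, A[1][1] + B[1][1] = 5 + -1 = 4) = -8 (attained at k = 0)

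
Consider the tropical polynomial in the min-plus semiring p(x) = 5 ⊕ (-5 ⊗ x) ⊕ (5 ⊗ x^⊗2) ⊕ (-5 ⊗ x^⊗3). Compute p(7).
p(7) = 2

A tropical monomial a ⊗ x^⊗i evaluates to a + i · x. Evaluating each term at x = 7:
  Term 0 contributes 5 + 0 · 7 = 5
  Term 1 contributes -5 + 1 · 7 = 2
  Term 2 contributes 5 + 2 · 7 = 19
  Term 3 contributes -5 + 3 · 7 = 16
p(7) = ⊕ of these = min[5, 2, 19, 16] = 2.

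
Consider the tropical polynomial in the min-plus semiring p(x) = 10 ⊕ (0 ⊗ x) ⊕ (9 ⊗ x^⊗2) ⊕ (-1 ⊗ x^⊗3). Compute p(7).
p(7) = 7

A tropical monomial a ⊗ x^⊗i evaluates to a + i · x. Evaluating each term at x = 7:
  Term 0 contributes 10 + 0 · 7 = 10
  Term 1 contributes 0 + 1 · 7 = 7
  Term 2 contributes 9 + 2 · 7 = 23
  Term 3 contributes -1 + 3 · 7 = 20
p(7) = ⊕ of these = min[10, 7, 23, 20] = 7.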